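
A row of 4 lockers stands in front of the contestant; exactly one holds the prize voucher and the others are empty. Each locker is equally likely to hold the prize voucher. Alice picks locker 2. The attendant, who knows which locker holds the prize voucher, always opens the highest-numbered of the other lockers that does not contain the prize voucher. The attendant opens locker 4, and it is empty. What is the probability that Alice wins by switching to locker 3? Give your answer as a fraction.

1/3

Apply Bayes' rule, conditioning on where the prize voucher actually is.
If it is in any of lockers 1, 2, and 3 (prior 1/4 each): locker 4 is the highest-numbered option available, probability 1; weight (1/4)·1 = 1/4 each.
If it is in locker 4 (prior 1/4): the attendant opened locker 4, so this case is ruled out; weight (1/4)·0 = 0.
The weights sum to 3/4.
So P(the prize voucher in locker 3 | the attendant opened locker 4) = (1/4) / (3/4) = 1/3.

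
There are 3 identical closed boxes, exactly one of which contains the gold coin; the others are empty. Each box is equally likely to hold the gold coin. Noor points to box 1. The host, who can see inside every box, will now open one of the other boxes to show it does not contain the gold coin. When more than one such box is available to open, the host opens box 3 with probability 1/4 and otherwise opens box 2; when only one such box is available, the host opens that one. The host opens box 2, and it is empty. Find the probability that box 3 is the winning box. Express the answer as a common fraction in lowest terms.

4/7

Consider each possible location of the gold coin in turn.
If it is in box 1 (prior 1/3): box 3 is available but not opened, probability 3/4; weight (1/3)·(3/4) = 1/4.
If it is in box 2 (prior 1/3): the host opened box 2, so this case is ruled out; weight (1/3)·0 = 0.
If it is in box 3 (prior 1/3): only box 2 is available, probability 1; weight (1/3)·1 = 1/3.
The weights sum to 7/12.
So P(the gold coin in box 3 | the host opened box 2) = (1/3) / (7/12) = 4/7.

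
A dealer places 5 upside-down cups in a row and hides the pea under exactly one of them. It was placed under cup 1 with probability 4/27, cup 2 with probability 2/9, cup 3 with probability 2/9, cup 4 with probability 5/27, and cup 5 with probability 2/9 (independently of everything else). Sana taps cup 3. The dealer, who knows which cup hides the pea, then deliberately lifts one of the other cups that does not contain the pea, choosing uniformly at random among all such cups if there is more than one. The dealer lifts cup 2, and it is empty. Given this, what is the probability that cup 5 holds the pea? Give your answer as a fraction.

Consider each possible location of the pea in turn.
If it is under cup 1 (prior 4/27): the dealer has 3 equally likely choices, so probability 1/3; weight (4/27)·(1/3) = 4/81.
If it is under cup 2 (prior 2/9): the dealer opened cup 2, so this case is ruled out; weight (2/9)·0 = 0.
If it is under cup 3 (prior 2/9): the dealer has 4 equally likely choices, so probability 1/4; weight (2/9)·(1/4) = 1/18.
If it is under cup 4 (prior 5/27): the dealer has 3 equally likely choices, so probability 1/3; weight (5/27)·(1/3) = 5/81.
If it is under cup 5 (prior 2/9): the dealer has 3 equally likely choices, so probability 1/3; weight (2/9)·(1/3) = 2/27.
The weights sum to 13/54.
So P(the pea under cup 5 | the dealer opened cup 2) = (2/27) / (13/54) = 4/13.

4/13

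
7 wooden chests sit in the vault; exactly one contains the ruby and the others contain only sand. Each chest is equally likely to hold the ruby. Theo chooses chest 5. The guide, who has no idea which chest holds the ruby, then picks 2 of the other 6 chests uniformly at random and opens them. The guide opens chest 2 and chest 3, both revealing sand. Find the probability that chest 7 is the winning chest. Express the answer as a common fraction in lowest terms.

1/5

Apply Bayes' rule, conditioning on where the ruby actually is.
If it is in any of chests 1, 4, 5, 6, and 7 (prior 1/7 each): the guide picks exactly this set with probability 1/15 regardless, and none is the prize; weight (1/7)·(1/15) = 1/105 each.
If it is in either of chests 2 and 3 (prior 1/7 each): that chest was opened and seen not to hold the prize — ruled out; weight (1/7)·0 = 0 each.
The weights sum to 1/21.
So P(the ruby in chest 7 | the guide opened chest 2 and chest 3) = (1/105) / (1/21) = 1/5.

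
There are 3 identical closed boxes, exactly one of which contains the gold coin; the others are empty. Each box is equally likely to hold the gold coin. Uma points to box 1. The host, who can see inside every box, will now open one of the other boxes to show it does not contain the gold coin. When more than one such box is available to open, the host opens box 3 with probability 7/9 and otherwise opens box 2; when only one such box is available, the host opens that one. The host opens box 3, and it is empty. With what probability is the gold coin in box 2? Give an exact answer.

9/16

Condition on the true location of the gold coin.
If it is in box 1 (prior 1/3): box 3 is available, opened with probability 7/9; weight (1/3)·(7/9) = 7/27.
If it is in box 2 (prior 1/3): only box 3 is available, probability 1; weight (1/3)·1 = 1/3.
If it is in box 3 (prior 1/3): the host opened box 3, so this case is ruled out; weight (1/3)·0 = 0.
The weights sum to 16/27.
So P(the gold coin in box 2 | the host opened box 3) = (1/3) / (16/27) = 9/16.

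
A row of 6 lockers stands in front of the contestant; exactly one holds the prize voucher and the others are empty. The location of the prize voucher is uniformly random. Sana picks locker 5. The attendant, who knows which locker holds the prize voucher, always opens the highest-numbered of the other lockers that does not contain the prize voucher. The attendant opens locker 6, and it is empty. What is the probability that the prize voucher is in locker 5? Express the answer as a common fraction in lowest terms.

1/5

Consider each possible location of the prize voucher in turn.
If it is in any of lockers 1, 2, 3, 4, and 5 (prior 1/6 each): locker 6 is the highest-numbered option available, probability 1; weight (1/6)·1 = 1/6 each.
If it is in locker 6 (prior 1/6): the attendant opened locker 6, so this case is ruled out; weight (1/6)·0 = 0.
The weights sum to 5/6.
So P(the prize voucher in locker 5 | the attendant opened locker 6) = (1/6) / (5/6) = 1/5.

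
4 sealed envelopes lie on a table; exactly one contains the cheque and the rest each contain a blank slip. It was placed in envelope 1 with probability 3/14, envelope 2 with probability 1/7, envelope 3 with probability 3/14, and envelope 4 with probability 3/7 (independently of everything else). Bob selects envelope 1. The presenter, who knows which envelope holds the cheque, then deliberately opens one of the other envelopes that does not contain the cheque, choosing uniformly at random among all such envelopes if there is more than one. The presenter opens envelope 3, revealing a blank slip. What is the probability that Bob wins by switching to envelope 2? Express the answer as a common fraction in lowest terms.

1/5

Apply Bayes' rule, conditioning on where the cheque actually is.
If it is in envelope 1 (prior 3/14): the presenter has 3 equally likely choices, so probability 1/3; weight (3/14)·(1/3) = 1/14.
If it is in envelope 2 (prior 1/7): the presenter has 2 equally likely choices, so probability 1/2; weight (1/7)·(1/2) = 1/14.
If it is in envelope 3 (prior 3/14): the presenter opened envelope 3, so this case is ruled out; weight (3/14)·0 = 0.
If it is in envelope 4 (prior 3/7): the presenter has 2 equally likely choices, so probability 1/2; weight (3/7)·(1/2) = 3/14.
The weights sum to 5/14.
So P(the cheque in envelope 2 | the presenter opened envelope 3) = (1/14) / (5/14) = 1/5.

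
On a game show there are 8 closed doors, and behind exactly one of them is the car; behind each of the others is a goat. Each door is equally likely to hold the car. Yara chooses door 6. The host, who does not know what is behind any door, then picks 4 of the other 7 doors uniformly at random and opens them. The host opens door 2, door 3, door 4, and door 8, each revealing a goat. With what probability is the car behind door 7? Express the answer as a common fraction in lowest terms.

Condition on the true location of the car.
If it is behind any of doors 1, 5, 6, and 7 (prior 1/8 each): the host picks exactly this set with probability 1/35 regardless, and none is the prize; weight (1/8)·(1/35) = 1/280 each.
If it is behind any of doors 2, 3, 4, and 8 (prior 1/8 each): that door was opened and seen not to hold the prize — ruled out; weight (1/8)·0 = 0 each.
The weights sum to 1/70.
So P(the car behind door 7 | the host opened door 2, door 3, door 4, and door 8) = (1/280) / (1/70) = 1/4.

1/4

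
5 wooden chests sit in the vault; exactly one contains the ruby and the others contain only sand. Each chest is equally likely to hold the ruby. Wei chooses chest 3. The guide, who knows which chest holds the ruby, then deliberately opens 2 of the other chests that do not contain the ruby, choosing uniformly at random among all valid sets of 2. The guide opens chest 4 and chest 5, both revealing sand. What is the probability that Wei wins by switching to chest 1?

Consider each possible location of the ruby in turn.
If it is in either of chests 1 and 2 (prior 1/5 each): the guide has 3 equally likely choices, so probability 1/3; weight (1/5)·(1/3) = 1/15 each.
If it is in chest 3 (prior 1/5): the guide has 6 equally likely choices, so probability 1/6; weight (1/5)·(1/6) = 1/30.
If it is in either of chests 4 and 5 (prior 1/5 each): that chest was opened and seen not to hold the prize — ruled out; weight (1/5)·0 = 0 each.
The weights sum to 1/6.
So P(the ruby in chest 1 | the guide opened chest 4 and chest 5) = (1/15) / (1/6) = 2/5.

2/5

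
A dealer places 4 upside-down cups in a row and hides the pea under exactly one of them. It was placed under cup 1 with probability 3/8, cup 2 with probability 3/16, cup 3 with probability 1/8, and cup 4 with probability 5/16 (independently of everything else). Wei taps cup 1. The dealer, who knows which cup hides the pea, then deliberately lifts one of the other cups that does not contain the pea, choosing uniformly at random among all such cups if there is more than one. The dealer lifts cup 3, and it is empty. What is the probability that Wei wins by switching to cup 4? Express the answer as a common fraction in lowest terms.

Consider each possible location of the pea in turn.
If it is under cup 1 (prior 3/8): the dealer has 3 equally likely choices, so probability 1/3; weight (3/8)·(1/3) = 1/8.
If it is under cup 2 (prior 3/16): the dealer has 2 equally likely choices, so probability 1/2; weight (3/16)·(1/2) = 3/32.
If it is under cup 3 (prior 1/8): the dealer opened cup 3, so this case is ruled out; weight (1/8)·0 = 0.
If it is under cup 4 (prior 5/16): the dealer has 2 equally likely choices, so probability 1/2; weight (5/16)·(1/2) = 5/32.
The weights sum to 3/8.
So P(the pea under cup 4 | the dealer opened cup 3) = (5/32) / (3/8) = 5/12.

5/12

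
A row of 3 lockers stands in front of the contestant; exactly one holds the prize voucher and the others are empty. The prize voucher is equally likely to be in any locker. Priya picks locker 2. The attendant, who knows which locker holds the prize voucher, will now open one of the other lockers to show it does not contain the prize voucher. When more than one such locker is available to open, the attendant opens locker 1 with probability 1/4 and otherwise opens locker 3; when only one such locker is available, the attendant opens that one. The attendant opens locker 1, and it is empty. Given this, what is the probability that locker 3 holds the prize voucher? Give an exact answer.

4/5

Apply Bayes' rule, conditioning on where the prize voucher actually is.
If it is in locker 1 (prior 1/3): the attendant opened locker 1, so this case is ruled out; weight (1/3)·0 = 0.
If it is in locker 2 (prior 1/3): locker 1 is available, opened with probability 1/4; weight (1/3)·(1/4) = 1/12.
If it is in locker 3 (prior 1/3): only locker 1 is available, probability 1; weight (1/3)·1 = 1/3.
The weights sum to 5/12.
So P(the prize voucher in locker 3 | the attendant opened locker 1) = (1/3) / (5/12) = 4/5.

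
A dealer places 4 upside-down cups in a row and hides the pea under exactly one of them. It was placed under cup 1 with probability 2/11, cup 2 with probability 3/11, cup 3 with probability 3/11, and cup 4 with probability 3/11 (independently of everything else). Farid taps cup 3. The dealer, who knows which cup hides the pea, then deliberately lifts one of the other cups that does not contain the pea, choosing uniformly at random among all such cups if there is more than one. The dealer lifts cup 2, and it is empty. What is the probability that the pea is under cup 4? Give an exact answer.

3/7

Consider each possible location of the pea in turn.
If it is under cup 1 (prior 2/11): the dealer has 2 equally likely choices, so probability 1/2; weight (2/11)·(1/2) = 1/11.
If it is under cup 2 (prior 3/11): the dealer opened cup 2, so this case is ruled out; weight (3/11)·0 = 0.
If it is under cup 3 (prior 3/11): the dealer has 3 equally likely choices, so probability 1/3; weight (3/11)·(1/3) = 1/11.
If it is under cup 4 (prior 3/11): the dealer has 2 equally likely choices, so probability 1/2; weight (3/11)·(1/2) = 3/22.
The weights sum to 7/22.
So P(the pea under cup 4 | the dealer opened cup 2) = (3/22) / (7/22) = 3/7.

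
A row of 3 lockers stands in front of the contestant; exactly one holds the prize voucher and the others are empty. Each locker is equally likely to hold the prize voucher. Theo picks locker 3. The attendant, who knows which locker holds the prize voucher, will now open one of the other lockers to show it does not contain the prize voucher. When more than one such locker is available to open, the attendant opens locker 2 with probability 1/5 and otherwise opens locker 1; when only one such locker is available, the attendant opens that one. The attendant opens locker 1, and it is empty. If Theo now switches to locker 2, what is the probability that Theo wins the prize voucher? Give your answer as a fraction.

5/9

Condition on the true location of the prize voucher.
If it is in locker 1 (prior 1/3): the attendant opened locker 1, so this case is ruled out; weight (1/3)·0 = 0.
If it is in locker 2 (prior 1/3): only locker 1 is available, probability 1; weight (1/3)·1 = 1/3.
If it is in locker 3 (prior 1/3): locker 2 is available but not opened, probability 4/5; weight (1/3)·(4/5) = 4/15.
The weights sum to 3/5.
So P(the prize voucher in locker 2 | the attendant opened locker 1) = (1/3) / (3/5) = 5/9.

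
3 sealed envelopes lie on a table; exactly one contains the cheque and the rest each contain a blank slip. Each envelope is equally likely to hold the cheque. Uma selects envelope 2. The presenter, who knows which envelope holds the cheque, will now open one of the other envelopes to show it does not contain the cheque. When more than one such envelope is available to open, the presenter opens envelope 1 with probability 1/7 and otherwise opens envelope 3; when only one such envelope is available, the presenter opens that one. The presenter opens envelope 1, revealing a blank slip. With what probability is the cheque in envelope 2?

1/8

Condition on the true location of the cheque.
If it is in envelope 1 (prior 1/3): the presenter opened envelope 1, so this case is ruled out; weight (1/3)·0 = 0.
If it is in envelope 2 (prior 1/3): envelope 1 is available, opened with probability 1/7; weight (1/3)·(1/7) = 1/21.
If it is in envelope 3 (prior 1/3): only envelope 1 is available, probability 1; weight (1/3)·1 = 1/3.
The weights sum to 8/21.
So P(the cheque in envelope 2 | the presenter opened envelope 1) = (1/21) / (8/21) = 1/8.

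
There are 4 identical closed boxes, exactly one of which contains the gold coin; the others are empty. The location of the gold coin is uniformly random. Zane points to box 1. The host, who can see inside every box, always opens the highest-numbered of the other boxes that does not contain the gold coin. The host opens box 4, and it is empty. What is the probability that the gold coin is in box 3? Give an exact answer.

Apply Bayes' rule, conditioning on where the gold coin actually is.
If it is in any of boxes 1, 2, and 3 (prior 1/4 each): box 4 is the highest-numbered option available, probability 1; weight (1/4)·1 = 1/4 each.
If it is in box 4 (prior 1/4): the host opened box 4, so this case is ruled out; weight (1/4)·0 = 0.
The weights sum to 3/4.
So P(the gold coin in box 3 | the host opened box 4) = (1/4) / (3/4) = 1/3.

1/3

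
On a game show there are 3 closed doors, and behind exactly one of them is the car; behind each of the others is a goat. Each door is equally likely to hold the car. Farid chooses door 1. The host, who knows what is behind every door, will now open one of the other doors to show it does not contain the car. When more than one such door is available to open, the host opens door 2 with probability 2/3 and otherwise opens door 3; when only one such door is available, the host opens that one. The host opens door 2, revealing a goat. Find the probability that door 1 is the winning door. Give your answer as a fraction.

2/5

Apply Bayes' rule, conditioning on where the car actually is.
If it is behind door 1 (prior 1/3): door 2 is available, opened with probability 2/3; weight (1/3)·(2/3) = 2/9.
If it is behind door 2 (prior 1/3): the host opened door 2, so this case is ruled out; weight (1/3)·0 = 0.
If it is behind door 3 (prior 1/3): only door 2 is available, probability 1; weight (1/3)·1 = 1/3.
The weights sum to 5/9.
So P(the car behind door 1 | the host opened door 2) = (2/9) / (5/9) = 2/5.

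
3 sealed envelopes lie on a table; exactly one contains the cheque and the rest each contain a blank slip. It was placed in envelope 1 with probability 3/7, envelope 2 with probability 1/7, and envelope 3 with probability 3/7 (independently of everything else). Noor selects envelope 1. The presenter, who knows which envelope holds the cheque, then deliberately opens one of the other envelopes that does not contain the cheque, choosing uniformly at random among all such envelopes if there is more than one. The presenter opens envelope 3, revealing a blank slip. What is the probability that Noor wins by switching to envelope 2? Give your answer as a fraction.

2/5

Condition on the true location of the cheque.
If it is in envelope 1 (prior 3/7): the presenter has 2 equally likely choices, so probability 1/2; weight (3/7)·(1/2) = 3/14.
If it is in envelope 2 (prior 1/7): the presenter has no choice, probability 1; weight (1/7)·1 = 1/7.
If it is in envelope 3 (prior 3/7): the presenter opened envelope 3, so this case is ruled out; weight (3/7)·0 = 0.
The weights sum to 5/14.
So P(the cheque in envelope 2 | the presenter opened envelope 3) = (1/7) / (5/14) = 2/5.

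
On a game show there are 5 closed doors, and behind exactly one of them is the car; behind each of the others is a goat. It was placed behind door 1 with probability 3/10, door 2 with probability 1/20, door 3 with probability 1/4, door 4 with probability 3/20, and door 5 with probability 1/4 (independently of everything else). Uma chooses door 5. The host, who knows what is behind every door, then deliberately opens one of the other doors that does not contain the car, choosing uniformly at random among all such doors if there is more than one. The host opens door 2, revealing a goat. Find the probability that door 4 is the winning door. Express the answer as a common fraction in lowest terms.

12/71

Consider each possible location of the car in turn.
If it is behind door 1 (prior 3/10): the host has 3 equally likely choices, so probability 1/3; weight (3/10)·(1/3) = 1/10.
If it is behind door 2 (prior 1/20): the host opened door 2, so this case is ruled out; weight (1/20)·0 = 0.
If it is behind door 3 (prior 1/4): the host has 3 equally likely choices, so probability 1/3; weight (1/4)·(1/3) = 1/12.
If it is behind door 4 (prior 3/20): the host has 3 equally likely choices, so probability 1/3; weight (3/20)·(1/3) = 1/20.
If it is behind door 5 (prior 1/4): the host has 4 equally likely choices, so probability 1/4; weight (1/4)·(1/4) = 1/16.
The weights sum to 71/240.
So P(the car behind door 4 | the host opened door 2) = (1/20) / (71/240) = 12/71.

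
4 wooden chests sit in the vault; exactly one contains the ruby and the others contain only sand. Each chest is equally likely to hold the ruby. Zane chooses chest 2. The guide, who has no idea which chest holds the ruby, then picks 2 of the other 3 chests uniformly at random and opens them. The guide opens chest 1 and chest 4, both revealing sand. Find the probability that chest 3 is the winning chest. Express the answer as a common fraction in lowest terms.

1/2

Condition on the true location of the ruby.
If it is in either of chests 1 and 4 (prior 1/4 each): that chest was opened and seen not to hold the prize — ruled out; weight (1/4)·0 = 0 each.
If it is in either of chests 2 and 3 (prior 1/4 each): the guide picks exactly this set with probability 1/3 regardless, and none is the prize; weight (1/4)·(1/3) = 1/12 each.
The weights sum to 1/6.
So P(the ruby in chest 3 | the guide opened chest 1 and chest 4) = (1/12) / (1/6) = 1/2.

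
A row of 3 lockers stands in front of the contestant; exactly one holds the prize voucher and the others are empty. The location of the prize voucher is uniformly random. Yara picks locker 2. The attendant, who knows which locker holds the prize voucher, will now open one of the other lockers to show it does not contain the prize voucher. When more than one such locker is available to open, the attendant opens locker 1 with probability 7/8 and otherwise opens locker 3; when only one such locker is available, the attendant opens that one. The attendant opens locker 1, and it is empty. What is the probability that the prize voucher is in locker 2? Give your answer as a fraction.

Apply Bayes' rule, conditioning on where the prize voucher actually is.
If it is in locker 1 (prior 1/3): the attendant opened locker 1, so this case is ruled out; weight (1/3)·0 = 0.
If it is in locker 2 (prior 1/3): locker 1 is available, opened with probability 7/8; weight (1/3)·(7/8) = 7/24.
If it is in locker 3 (prior 1/3): only locker 1 is available, probability 1; weight (1/3)·1 = 1/3.
The weights sum to 5/8.
So P(the prize voucher in locker 2 | the attendant opened locker 1) = (7/24) / (5/8) = 7/15.

7/15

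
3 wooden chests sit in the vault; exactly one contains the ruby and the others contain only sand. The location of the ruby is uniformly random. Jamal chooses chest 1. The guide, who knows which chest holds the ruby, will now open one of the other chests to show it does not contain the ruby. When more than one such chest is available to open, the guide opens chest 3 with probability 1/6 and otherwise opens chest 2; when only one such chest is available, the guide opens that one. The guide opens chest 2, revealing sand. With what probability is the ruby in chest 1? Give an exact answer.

Consider each possible location of the ruby in turn.
If it is in chest 1 (prior 1/3): chest 3 is available but not opened, probability 5/6; weight (1/3)·(5/6) = 5/18.
If it is in chest 2 (prior 1/3): the guide opened chest 2, so this case is ruled out; weight (1/3)·0 = 0.
If it is in chest 3 (prior 1/3): only chest 2 is available, probability 1; weight (1/3)·1 = 1/3.
The weights sum to 11/18.
So P(the ruby in chest 1 | the guide opened chest 2) = (5/18) / (11/18) = 5/11.

5/11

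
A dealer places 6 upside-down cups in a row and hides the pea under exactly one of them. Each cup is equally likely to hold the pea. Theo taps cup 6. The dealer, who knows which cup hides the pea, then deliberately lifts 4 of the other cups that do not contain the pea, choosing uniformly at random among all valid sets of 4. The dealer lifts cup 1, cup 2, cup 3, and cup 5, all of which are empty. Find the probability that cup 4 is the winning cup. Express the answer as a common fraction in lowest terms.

5/6

Consider each possible location of the pea in turn.
If it is under any of cups 1, 2, 3, and 5 (prior 1/6 each): that cup was opened and seen not to hold the prize — ruled out; weight (1/6)·0 = 0 each.
If it is under cup 4 (prior 1/6): the dealer has no choice, probability 1; weight (1/6)·1 = 1/6.
If it is under cup 6 (prior 1/6): the dealer has 5 equally likely choices, so probability 1/5; weight (1/6)·(1/5) = 1/30.
The weights sum to 1/5.
So P(the pea under cup 4 | the dealer opened cup 1, cup 2, cup 3, and cup 5) = (1/6) / (1/5) = 5/6.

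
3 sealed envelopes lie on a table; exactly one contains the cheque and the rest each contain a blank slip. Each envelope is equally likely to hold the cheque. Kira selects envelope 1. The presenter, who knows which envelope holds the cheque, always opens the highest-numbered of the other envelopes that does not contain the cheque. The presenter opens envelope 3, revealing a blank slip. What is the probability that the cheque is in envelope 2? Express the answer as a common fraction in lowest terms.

Condition on the true location of the cheque.
If it is in either of envelopes 1 and 2 (prior 1/3 each): envelope 3 is the highest-numbered option available, probability 1; weight (1/3)·1 = 1/3 each.
If it is in envelope 3 (prior 1/3): the presenter opened envelope 3, so this case is ruled out; weight (1/3)·0 = 0.
The weights sum to 2/3.
So P(the cheque in envelope 2 | the presenter opened envelope 3) = (1/3) / (2/3) = 1/2.

1/2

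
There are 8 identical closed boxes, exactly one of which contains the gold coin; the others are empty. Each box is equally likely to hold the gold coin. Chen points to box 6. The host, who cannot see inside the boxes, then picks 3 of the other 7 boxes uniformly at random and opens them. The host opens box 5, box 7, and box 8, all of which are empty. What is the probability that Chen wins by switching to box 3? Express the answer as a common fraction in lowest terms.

Condition on the true location of the gold coin.
If it is in any of boxes 1, 2, 3, 4, and 6 (prior 1/8 each): the host picks exactly this set with probability 1/35 regardless, and none is the prize; weight (1/8)·(1/35) = 1/280 each.
If it is in any of boxes 5, 7, and 8 (prior 1/8 each): that box was opened and seen not to hold the prize — ruled out; weight (1/8)·0 = 0 each.
The weights sum to 1/56.
So P(the gold coin in box 3 | the host opened box 5, box 7, and box 8) = (1/280) / (1/56) = 1/5.

1/5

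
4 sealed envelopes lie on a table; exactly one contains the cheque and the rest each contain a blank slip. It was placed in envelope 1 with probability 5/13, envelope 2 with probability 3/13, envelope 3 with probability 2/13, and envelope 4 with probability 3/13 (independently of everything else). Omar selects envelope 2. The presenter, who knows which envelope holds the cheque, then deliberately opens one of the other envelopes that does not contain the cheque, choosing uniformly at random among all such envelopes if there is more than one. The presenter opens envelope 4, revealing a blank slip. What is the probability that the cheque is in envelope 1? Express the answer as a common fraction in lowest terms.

5/9

Apply Bayes' rule, conditioning on where the cheque actually is.
If it is in envelope 1 (prior 5/13): the presenter has 2 equally likely choices, so probability 1/2; weight (5/13)·(1/2) = 5/26.
If it is in envelope 2 (prior 3/13): the presenter has 3 equally likely choices, so probability 1/3; weight (3/13)·(1/3) = 1/13.
If it is in envelope 3 (prior 2/13): the presenter has 2 equally likely choices, so probability 1/2; weight (2/13)·(1/2) = 1/13.
If it is in envelope 4 (prior 3/13): the presenter opened envelope 4, so this case is ruled out; weight (3/13)·0 = 0.
The weights sum to 9/26.
So P(the cheque in envelope 1 | the presenter opened envelope 4) = (5/26) / (9/26) = 5/9.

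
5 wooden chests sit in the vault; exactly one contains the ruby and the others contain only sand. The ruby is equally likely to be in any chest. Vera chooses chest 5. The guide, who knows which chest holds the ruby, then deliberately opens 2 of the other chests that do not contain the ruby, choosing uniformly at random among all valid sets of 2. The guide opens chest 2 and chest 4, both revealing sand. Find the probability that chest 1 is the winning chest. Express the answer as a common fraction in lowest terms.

Condition on the true location of the ruby.
If it is in either of chests 1 and 3 (prior 1/5 each): the guide has 3 equally likely choices, so probability 1/3; weight (1/5)·(1/3) = 1/15 each.
If it is in either of chests 2 and 4 (prior 1/5 each): that chest was opened and seen not to hold the prize — ruled out; weight (1/5)·0 = 0 each.
If it is in chest 5 (prior 1/5): the guide has 6 equally likely choices, so probability 1/6; weight (1/5)·(1/6) = 1/30.
The weights sum to 1/6.
So P(the ruby in chest 1 | the guide opened chest 2 and chest 4) = (1/15) / (1/6) = 2/5.

2/5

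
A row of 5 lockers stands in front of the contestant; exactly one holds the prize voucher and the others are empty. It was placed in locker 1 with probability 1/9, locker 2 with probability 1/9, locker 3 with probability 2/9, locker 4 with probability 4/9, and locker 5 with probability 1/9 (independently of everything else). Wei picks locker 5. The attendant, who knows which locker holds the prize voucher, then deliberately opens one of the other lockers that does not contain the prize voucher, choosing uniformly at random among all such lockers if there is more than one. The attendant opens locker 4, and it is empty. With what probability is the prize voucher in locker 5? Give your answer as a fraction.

Consider each possible location of the prize voucher in turn.
If it is in either of lockers 1 and 2 (prior 1/9 each): the attendant has 3 equally likely choices, so probability 1/3; weight (1/9)·(1/3) = 1/27 each.
If it is in locker 3 (prior 2/9): the attendant has 3 equally likely choices, so probability 1/3; weight (2/9)·(1/3) = 2/27.
If it is in locker 4 (prior 4/9): the attendant opened locker 4, so this case is ruled out; weight (4/9)·0 = 0.
If it is in locker 5 (prior 1/9): the attendant has 4 equally likely choices, so probability 1/4; weight (1/9)·(1/4) = 1/36.
The weights sum to 19/108.
So P(the prize voucher in locker 5 | the attendant opened locker 4) = (1/36) / (19/108) = 3/19.

3/19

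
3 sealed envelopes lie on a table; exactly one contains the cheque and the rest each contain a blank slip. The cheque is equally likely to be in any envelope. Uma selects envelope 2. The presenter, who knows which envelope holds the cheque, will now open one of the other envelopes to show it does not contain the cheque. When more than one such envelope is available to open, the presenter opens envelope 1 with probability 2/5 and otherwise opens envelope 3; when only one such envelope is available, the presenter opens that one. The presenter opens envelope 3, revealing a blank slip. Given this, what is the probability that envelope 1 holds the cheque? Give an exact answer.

5/8

Consider each possible location of the cheque in turn.
If it is in envelope 1 (prior 1/3): only envelope 3 is available, probability 1; weight (1/3)·1 = 1/3.
If it is in envelope 2 (prior 1/3): envelope 1 is available but not opened, probability 3/5; weight (1/3)·(3/5) = 1/5.
If it is in envelope 3 (prior 1/3): the presenter opened envelope 3, so this case is ruled out; weight (1/3)·0 = 0.
The weights sum to 8/15.
So P(the cheque in envelope 1 | the presenter opened envelope 3) = (1/3) / (8/15) = 5/8.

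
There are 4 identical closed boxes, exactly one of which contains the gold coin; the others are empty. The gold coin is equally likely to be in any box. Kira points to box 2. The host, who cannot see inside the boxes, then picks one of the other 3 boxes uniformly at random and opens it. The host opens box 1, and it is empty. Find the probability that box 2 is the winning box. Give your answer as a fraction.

1/3

Because the host chose which box to open without knowing where the gold coin is, the choice is independent of the prize location. Learning that box 1 does not hold the gold coin simply rules out that one location and leaves the remaining 3 boxes still equally likely by symmetry.
So P(the gold coin in box 2) = 1/3.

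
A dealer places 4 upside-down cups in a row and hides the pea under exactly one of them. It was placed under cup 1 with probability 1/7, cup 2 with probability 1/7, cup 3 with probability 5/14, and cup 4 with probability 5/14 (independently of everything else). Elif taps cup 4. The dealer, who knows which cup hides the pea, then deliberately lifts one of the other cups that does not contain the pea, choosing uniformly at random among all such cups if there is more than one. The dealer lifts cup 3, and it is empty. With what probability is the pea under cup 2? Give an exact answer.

3/11

Consider each possible location of the pea in turn.
If it is under either of cups 1 and 2 (prior 1/7 each): the dealer has 2 equally likely choices, so probability 1/2; weight (1/7)·(1/2) = 1/14 each.
If it is under cup 3 (prior 5/14): the dealer opened cup 3, so this case is ruled out; weight (5/14)·0 = 0.
If it is under cup 4 (prior 5/14): the dealer has 3 equally likely choices, so probability 1/3; weight (5/14)·(1/3) = 5/42.
The weights sum to 11/42.
So P(the pea under cup 2 | the dealer opened cup 3) = (1/14) / (11/42) = 3/11.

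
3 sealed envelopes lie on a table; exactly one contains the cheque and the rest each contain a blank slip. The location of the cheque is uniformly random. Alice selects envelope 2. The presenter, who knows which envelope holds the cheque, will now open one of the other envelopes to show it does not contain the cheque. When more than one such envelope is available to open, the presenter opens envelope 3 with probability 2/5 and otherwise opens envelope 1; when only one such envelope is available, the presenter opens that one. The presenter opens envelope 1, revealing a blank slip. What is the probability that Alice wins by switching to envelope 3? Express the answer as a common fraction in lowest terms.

5/8

Consider each possible location of the cheque in turn.
If it is in envelope 1 (prior 1/3): the presenter opened envelope 1, so this case is ruled out; weight (1/3)·0 = 0.
If it is in envelope 2 (prior 1/3): envelope 3 is available but not opened, probability 3/5; weight (1/3)·(3/5) = 1/5.
If it is in envelope 3 (prior 1/3): only envelope 1 is available, probability 1; weight (1/3)·1 = 1/3.
The weights sum to 8/15.
So P(the cheque in envelope 3 | the presenter opened envelope 1) = (1/3) / (8/15) = 5/8.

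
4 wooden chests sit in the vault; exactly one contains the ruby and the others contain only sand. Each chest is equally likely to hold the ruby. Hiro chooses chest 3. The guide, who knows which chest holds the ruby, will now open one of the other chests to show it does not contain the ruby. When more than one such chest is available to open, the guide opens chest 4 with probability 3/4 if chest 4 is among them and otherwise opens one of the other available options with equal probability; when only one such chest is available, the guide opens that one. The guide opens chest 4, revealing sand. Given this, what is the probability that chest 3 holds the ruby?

1/3

Consider each possible location of the ruby in turn.
If it is in any of chests 1, 2, and 3 (prior 1/4 each): chest 4 is available, opened with probability 3/4; weight (1/4)·(3/4) = 3/16 each.
If it is in chest 4 (prior 1/4): the guide opened chest 4, so this case is ruled out; weight (1/4)·0 = 0.
The weights sum to 9/16.
So P(the ruby in chest 3 | the guide opened chest 4) = (3/16) / (9/16) = 1/3.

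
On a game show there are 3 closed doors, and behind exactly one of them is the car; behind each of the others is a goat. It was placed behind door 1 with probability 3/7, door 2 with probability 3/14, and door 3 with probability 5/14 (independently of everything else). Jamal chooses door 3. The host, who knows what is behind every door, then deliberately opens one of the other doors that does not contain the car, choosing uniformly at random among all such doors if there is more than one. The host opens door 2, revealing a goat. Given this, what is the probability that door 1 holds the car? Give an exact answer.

12/17

Consider each possible location of the car in turn.
If it is behind door 1 (prior 3/7): the host has no choice, probability 1; weight (3/7)·1 = 3/7.
If it is behind door 2 (prior 3/14): the host opened door 2, so this case is ruled out; weight (3/14)·0 = 0.
If it is behind door 3 (prior 5/14): the host has 2 equally likely choices, so probability 1/2; weight (5/14)·(1/2) = 5/28.
The weights sum to 17/28.
So P(the car behind door 1 | the host opened door 2) = (3/7) / (17/28) = 12/17.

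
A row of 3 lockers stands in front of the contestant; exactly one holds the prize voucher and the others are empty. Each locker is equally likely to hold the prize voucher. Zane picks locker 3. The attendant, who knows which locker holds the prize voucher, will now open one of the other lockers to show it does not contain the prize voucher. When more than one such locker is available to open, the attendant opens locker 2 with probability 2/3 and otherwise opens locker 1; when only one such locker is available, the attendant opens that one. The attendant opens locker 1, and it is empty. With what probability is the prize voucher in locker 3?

1/4

Consider each possible location of the prize voucher in turn.
If it is in locker 1 (prior 1/3): the attendant opened locker 1, so this case is ruled out; weight (1/3)·0 = 0.
If it is in locker 2 (prior 1/3): only locker 1 is available, probability 1; weight (1/3)·1 = 1/3.
If it is in locker 3 (prior 1/3): locker 2 is available but not opened, probability 1/3; weight (1/3)·(1/3) = 1/9.
The weights sum to 4/9.
So P(the prize voucher in locker 3 | the attendant opened locker 1) = (1/9) / (4/9) = 1/4.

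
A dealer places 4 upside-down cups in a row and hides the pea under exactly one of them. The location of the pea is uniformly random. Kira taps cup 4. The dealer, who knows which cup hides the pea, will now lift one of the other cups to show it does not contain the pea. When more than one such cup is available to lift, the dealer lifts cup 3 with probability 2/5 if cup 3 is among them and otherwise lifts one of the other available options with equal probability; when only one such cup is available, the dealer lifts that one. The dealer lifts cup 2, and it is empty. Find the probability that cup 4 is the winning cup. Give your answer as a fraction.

3/14

Consider each possible location of the pea in turn.
If it is under cup 1 (prior 1/4): cup 3 is available but not opened, probability 3/5; weight (1/4)·(3/5) = 3/20.
If it is under cup 2 (prior 1/4): the dealer opened cup 2, so this case is ruled out; weight (1/4)·0 = 0.
If it is under cup 3 (prior 1/4): cup 3 holds the prize so is unavailable; the dealer chooses uniformly among the 2 others, probability 1/2; weight (1/4)·(1/2) = 1/8.
If it is under cup 4 (prior 1/4): cup 3 is available but not opened; cup 2 gets probability (1 − 2/5)/2 = 3/10; weight (1/4)·(3/10) = 3/40.
The weights sum to 7/20.
So P(the pea under cup 4 | the dealer opened cup 2) = (3/40) / (7/20) = 3/14.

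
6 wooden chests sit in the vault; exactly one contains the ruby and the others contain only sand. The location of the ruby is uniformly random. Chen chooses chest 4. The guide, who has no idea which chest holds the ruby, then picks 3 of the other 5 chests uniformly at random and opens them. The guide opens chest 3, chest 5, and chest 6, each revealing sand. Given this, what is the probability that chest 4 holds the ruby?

1/3

Because the guide chose which chests to open without knowing where the ruby is, the choice is independent of the prize location. Learning that none of the 3 opened chests holds the ruby simply rules out those 3 locations and leaves the remaining 3 chests still equally likely by symmetry.
So P(the ruby in chest 4) = 1/3.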